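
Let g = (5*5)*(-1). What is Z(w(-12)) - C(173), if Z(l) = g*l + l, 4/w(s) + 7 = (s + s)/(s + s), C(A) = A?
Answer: -157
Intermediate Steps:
w(s) = -⅔ (w(s) = 4/(-7 + (s + s)/(s + s)) = 4/(-7 + (2*s)/((2*s))) = 4/(-7 + (2*s)*(1/(2*s))) = 4/(-7 + 1) = 4/(-6) = 4*(-⅙) = -⅔)
g = -25 (g = 25*(-1) = -25)
Z(l) = -24*l (Z(l) = -25*l + l = -24*l)
Z(w(-12)) - C(173) = -24*(-⅔) - 1*173 = 16 - 173 = -157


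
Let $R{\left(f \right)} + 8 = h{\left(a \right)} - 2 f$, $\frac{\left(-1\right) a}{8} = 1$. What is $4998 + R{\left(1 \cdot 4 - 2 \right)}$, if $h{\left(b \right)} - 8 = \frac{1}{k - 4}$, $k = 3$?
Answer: $4993$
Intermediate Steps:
$a = -8$ ($a = \left(-8\right) 1 = -8$)
$h{\left(b \right)} = 7$ ($h{\left(b \right)} = 8 + \frac{1}{3 - 4} = 8 + \frac{1}{-1} = 8 - 1 = 7$)
$R{\left(f \right)} = -1 - 2 f$ ($R{\left(f \right)} = -8 - \left(-7 + 2 f\right) = -1 - 2 f$)
$4998 + R{\left(1 \cdot 4 - 2 \right)} = 4998 - \left(1 + 2 \left(1 \cdot 4 - 2\right)\right) = 4998 - \left(1 + 2 \left(4 - 2\right)\right) = 4998 - 5 = 4993$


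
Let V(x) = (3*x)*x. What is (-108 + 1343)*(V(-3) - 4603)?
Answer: -5651360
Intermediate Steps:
V(x) = 3*x**2
(-108 + 1343)*(V(-3) - 4603) = (-108 + 1343)*(3*(-3)**2 - 4603) = 1235*(3*9 - 4603) = 1235*(27 - 4603) = 1235*(-4576) = -5651360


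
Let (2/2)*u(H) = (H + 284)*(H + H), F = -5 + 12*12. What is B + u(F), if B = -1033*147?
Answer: -34257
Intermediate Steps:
F = 139 (F = -5 + 144 = 139)
u(H) = 2*H*(284 + H) (u(H) = (H + 284)*(H + H) = (284 + H)*(2*H) = 2*H*(284 + H))
B = -151851
B + u(F) = -151851 + 2*139*(284 + 139) = -151851 + 2*139*423 = -151851 + 117594 = -34257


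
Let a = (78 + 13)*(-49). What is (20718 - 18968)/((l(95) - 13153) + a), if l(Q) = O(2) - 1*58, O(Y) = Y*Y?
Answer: -875/8833 ≈ -0.099060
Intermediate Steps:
O(Y) = Y²
a = -4459 (a = 91*(-49) = -4459)
l(Q) = -54 (l(Q) = 2² - 1*58 = 4 - 58 = -54)
(20718 - 18968)/((l(95) - 13153) + a) = (20718 - 18968)/((-54 - 13153) - 4459) = 1750/(-13207 - 4459) = 1750/(-17666) = 1750*(-1/17666) = -875/8833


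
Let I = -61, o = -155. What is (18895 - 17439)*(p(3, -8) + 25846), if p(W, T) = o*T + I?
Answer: 39348400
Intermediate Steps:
p(W, T) = -61 - 155*T (p(W, T) = -155*T - 61 = -61 - 155*T)
(18895 - 17439)*(p(3, -8) + 25846) = (18895 - 17439)*((-61 - 155*(-8)) + 25846) = 1456*((-61 + 1240) + 25846) = 1456*(1179 + 25846) = 1456*27025 = 39348400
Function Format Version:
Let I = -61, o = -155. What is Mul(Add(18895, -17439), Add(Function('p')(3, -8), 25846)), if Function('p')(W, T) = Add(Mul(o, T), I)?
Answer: 39348400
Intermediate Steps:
Function('p')(W, T) = Add(-61, Mul(-155, T)) (Function('p')(W, T) = Add(Mul(-155, T), -61) = Add(-61, Mul(-155, T)))
Mul(Add(18895, -17439), Add(Function('p')(3, -8), 25846)) = Mul(Add(18895, -17439), Add(Add(-61, Mul(-155, -8)), 25846)) = Mul(1456, Add(Add(-61, 1240), 25846)) = Mul(1456, Add(1179, 25846)) = Mul(1456, 27025) = 39348400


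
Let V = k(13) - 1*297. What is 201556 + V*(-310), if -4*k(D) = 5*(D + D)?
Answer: 303701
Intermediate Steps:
k(D) = -5*D/2 (k(D) = -5*(D + D)/4 = -5*2*D/4 = -5*D/2)
V = -659/2 (V = -5/2*13 - 1*297 = -65/2 - 297 = -659/2 ≈ -329.50)
201556 + V*(-310) = 201556 - 659/2*(-310) = 201556 + 102145 = 303701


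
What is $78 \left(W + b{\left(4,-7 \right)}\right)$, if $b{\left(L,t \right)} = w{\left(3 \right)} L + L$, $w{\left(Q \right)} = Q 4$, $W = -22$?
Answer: $2340$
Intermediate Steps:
$w{\left(Q \right)} = 4 Q$
$b{\left(L,t \right)} = 13 L$ ($b{\left(L,t \right)} = 4 \cdot 3 L + L = 12 L + L = 13 L$)
$78 \left(W + b{\left(4,-7 \right)}\right) = 78 \left(-22 + 13 \cdot 4\right) = 78 \left(-22 + 52\right) = 78 \cdot 30 = 2340$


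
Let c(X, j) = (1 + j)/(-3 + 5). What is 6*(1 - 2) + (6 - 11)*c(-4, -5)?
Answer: 4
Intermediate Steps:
c(X, j) = ½ + j/2 (c(X, j) = (1 + j)/2 = (1 + j)*(½) = ½ + j/2)
6*(1 - 2) + (6 - 11)*c(-4, -5) = 6*(1 - 2) + (6 - 11)*(½ + (½)*(-5)) = 6*(-1) - 5*(½ - 5/2) = -6 - 5*(-2) = -6 + 10 = 4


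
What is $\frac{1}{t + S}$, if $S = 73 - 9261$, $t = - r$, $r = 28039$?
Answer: $- \frac{1}{37227} \approx -2.6862 \cdot 10^{-5}$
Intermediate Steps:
$t = -28039$ ($t = \left(-1\right) 28039 = -28039$)
$S = -9188$ ($S = 73 - 9261 = -9188$)
$\frac{1}{t + S} = \frac{1}{-28039 - 9188} = \frac{1}{-37227} = - \frac{1}{37227}$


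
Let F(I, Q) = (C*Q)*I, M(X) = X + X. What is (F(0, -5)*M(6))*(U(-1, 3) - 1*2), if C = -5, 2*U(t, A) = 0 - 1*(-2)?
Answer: 0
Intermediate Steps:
U(t, A) = 1 (U(t, A) = (0 - 1*(-2))/2 = (0 + 2)/2 = (½)*2 = 1)
M(X) = 2*X
F(I, Q) = -5*I*Q (F(I, Q) = (-5*Q)*I = -5*I*Q)
(F(0, -5)*M(6))*(U(-1, 3) - 1*2) = ((-5*0*(-5))*(2*6))*(1 - 1*2) = (0*12)*(1 - 2) = 0*(-1) = 0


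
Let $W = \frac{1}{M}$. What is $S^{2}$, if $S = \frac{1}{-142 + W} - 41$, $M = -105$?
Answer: $\frac{373878439936}{222337921} \approx 1681.6$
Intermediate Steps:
$W = - \frac{1}{105}$ ($W = \frac{1}{-105} = - \frac{1}{105} \approx -0.0095238$)
$S = - \frac{611456}{14911}$ ($S = \frac{1}{-142 - \frac{1}{105}} - 41 = \frac{1}{- \frac{14911}{105}} - 41 = - \frac{105}{14911} - 41 = - \frac{611456}{14911} \approx -41.007$)
$S^{2} = \left(- \frac{611456}{14911}\right)^{2} = \frac{373878439936}{222337921}$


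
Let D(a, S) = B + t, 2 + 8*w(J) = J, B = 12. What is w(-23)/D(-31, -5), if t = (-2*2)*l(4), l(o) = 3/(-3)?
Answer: -25/128 ≈ -0.19531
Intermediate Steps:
l(o) = -1 (l(o) = 3*(-⅓) = -1)
w(J) = -¼ + J/8
t = 4 (t = -2*2*(-1) = -4*(-1) = 4)
D(a, S) = 16 (D(a, S) = 12 + 4 = 16)
w(-23)/D(-31, -5) = (-¼ + (⅛)*(-23))/16 = (-¼ - 23/8)*(1/16) = -25/8*1/16 = -25/128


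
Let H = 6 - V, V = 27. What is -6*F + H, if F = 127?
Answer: -783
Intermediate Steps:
H = -21 (H = 6 - 1*27 = 6 - 27 = -21)
-6*F + H = -6*127 - 21 = -762 - 21 = -783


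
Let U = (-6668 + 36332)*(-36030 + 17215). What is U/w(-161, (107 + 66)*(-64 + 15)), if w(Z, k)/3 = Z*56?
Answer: 23255340/1127 ≈ 20635.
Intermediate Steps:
w(Z, k) = 168*Z (w(Z, k) = 3*(Z*56) = 3*(56*Z) = 168*Z)
U = -558128160 (U = 29664*(-18815) = -558128160)
U/w(-161, (107 + 66)*(-64 + 15)) = -558128160/(168*(-161)) = -558128160/(-27048) = -558128160*(-1/27048) = 23255340/1127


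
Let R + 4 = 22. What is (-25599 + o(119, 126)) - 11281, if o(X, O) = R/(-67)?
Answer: -2470978/67 ≈ -36880.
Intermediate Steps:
R = 18 (R = -4 + 22 = 18)
o(X, O) = -18/67 (o(X, O) = 18/(-67) = 18*(-1/67) = -18/67)
(-25599 + o(119, 126)) - 11281 = (-25599 - 18/67) - 11281 = -1715151/67 - 11281 = -2470978/67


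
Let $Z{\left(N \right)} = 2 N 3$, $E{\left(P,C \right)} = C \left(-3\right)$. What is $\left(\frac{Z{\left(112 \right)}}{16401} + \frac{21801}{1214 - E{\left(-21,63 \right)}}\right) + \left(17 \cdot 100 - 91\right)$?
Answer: $\frac{1780121964}{1095743} \approx 1624.6$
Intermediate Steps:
$E{\left(P,C \right)} = - 3 C$
$Z{\left(N \right)} = 6 N$
$\left(\frac{Z{\left(112 \right)}}{16401} + \frac{21801}{1214 - E{\left(-21,63 \right)}}\right) + \left(17 \cdot 100 - 91\right) = \left(\frac{6 \cdot 112}{16401} + \frac{21801}{1214 - \left(-3\right) 63}\right) + \left(17 \cdot 100 - 91\right) = \left(672 \cdot \frac{1}{16401} + \frac{21801}{1214 - -189}\right) + \left(1700 - 91\right) = \left(\frac{32}{781} + \frac{21801}{1214 + 189}\right) + 1609 = \left(\frac{32}{781} + \frac{21801}{1403}\right) + 1609 = \frac{17071477}{1095743} + 1609 = \frac{1780121964}{1095743}$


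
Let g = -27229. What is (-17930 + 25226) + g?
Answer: -19933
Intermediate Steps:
(-17930 + 25226) + g = (-17930 + 25226) - 27229 = 7296 - 27229 = -19933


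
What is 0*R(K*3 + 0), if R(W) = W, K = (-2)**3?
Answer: 0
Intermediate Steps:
K = -8
0*R(K*3 + 0) = 0*(-8*3 + 0) = 0*(-24 + 0) = 0*(-24) = 0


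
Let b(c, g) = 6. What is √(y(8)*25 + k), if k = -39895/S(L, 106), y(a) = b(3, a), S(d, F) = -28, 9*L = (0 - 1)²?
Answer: √308665/14 ≈ 39.684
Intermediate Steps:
L = ⅑ (L = (0 - 1)²/9 = (⅑)*(-1)² = (⅑)*1 = ⅑ ≈ 0.11111)
y(a) = 6
k = 39895/28 (k = -39895/(-28) = -39895*(-1/28) = 39895/28 ≈ 1424.8)
√(y(8)*25 + k) = √(6*25 + 39895/28) = √(150 + 39895/28) = √(44095/28) = √308665/14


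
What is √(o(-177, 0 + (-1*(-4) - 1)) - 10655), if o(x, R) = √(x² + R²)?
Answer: √(-10655 + 3*√3482) ≈ 102.36*I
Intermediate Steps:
o(x, R) = √(R² + x²)
√(o(-177, 0 + (-1*(-4) - 1)) - 10655) = √(√((0 + (-1*(-4) - 1))² + (-177)²) - 10655) = √(√((0 + (4 - 1))² + 31329) - 10655) = √(√((0 + 3)² + 31329) - 10655) = √(√(3² + 31329) - 10655) = √(√(9 + 31329) - 10655) = √(√31338 - 10655) = √(3*√3482 - 10655) = √(-10655 + 3*√3482)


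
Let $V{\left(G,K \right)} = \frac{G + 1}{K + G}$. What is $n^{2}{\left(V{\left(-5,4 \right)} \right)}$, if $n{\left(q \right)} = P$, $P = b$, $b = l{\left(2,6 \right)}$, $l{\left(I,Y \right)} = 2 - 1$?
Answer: $1$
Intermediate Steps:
$V{\left(G,K \right)} = \frac{1 + G}{G + K}$
$l{\left(I,Y \right)} = 1$
$b = 1$
$P = 1$
$n{\left(q \right)} = 1$
$n^{2}{\left(V{\left(-5,4 \right)} \right)} = 1^{2} = 1$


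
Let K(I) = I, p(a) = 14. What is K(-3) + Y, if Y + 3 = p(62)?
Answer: 8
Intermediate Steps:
Y = 11 (Y = -3 + 14 = 11)
K(-3) + Y = -3 + 11 = 8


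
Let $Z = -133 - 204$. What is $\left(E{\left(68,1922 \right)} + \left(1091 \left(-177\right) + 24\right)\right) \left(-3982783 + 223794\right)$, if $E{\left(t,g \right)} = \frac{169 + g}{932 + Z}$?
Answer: $\frac{25402428202398}{35} \approx 7.2578 \cdot 10^{11}$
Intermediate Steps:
$Z = -337$
$E{\left(t,g \right)} = \frac{169}{595} + \frac{g}{595}$ ($E{\left(t,g \right)} = \frac{169 + g}{932 - 337} = \frac{169 + g}{595} = \left(169 + g\right) \frac{1}{595} = \frac{169}{595} + \frac{g}{595}$)
$\left(E{\left(68,1922 \right)} + \left(1091 \left(-177\right) + 24\right)\right) \left(-3982783 + 223794\right) = \left(\left(\frac{169}{595} + \frac{1}{595} \cdot 1922\right) + \left(1091 \left(-177\right) + 24\right)\right) \left(-3982783 + 223794\right) = \left(\left(\frac{169}{595} + \frac{1922}{595}\right) + \left(-193107 + 24\right)\right) \left(-3758989\right) = \left(\frac{123}{35} - 193083\right) \left(-3758989\right) = \left(- \frac{6757782}{35}\right) \left(-3758989\right) = \frac{25402428202398}{35}$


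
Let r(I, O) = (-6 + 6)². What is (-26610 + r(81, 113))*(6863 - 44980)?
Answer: 1014293370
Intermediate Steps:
r(I, O) = 0 (r(I, O) = 0² = 0)
(-26610 + r(81, 113))*(6863 - 44980) = (-26610 + 0)*(6863 - 44980) = -26610*(-38117) = 1014293370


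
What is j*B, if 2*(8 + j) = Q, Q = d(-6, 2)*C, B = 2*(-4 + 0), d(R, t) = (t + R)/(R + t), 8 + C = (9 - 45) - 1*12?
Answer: 288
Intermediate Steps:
C = -56 (C = -8 + ((9 - 45) - 1*12) = -8 + (-36 - 12) = -8 - 48 = -56)
d(R, t) = 1 (d(R, t) = (R + t)/(R + t) = 1)
B = -8 (B = 2*(-4) = -8)
Q = -56 (Q = 1*(-56) = -56)
j = -36 (j = -8 + (½)*(-56) = -8 - 28 = -36)
j*B = -36*(-8) = 288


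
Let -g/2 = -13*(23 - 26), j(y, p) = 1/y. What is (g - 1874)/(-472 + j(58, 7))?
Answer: 113216/27375 ≈ 4.1357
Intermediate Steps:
g = -78 (g = -(-26)*(23 - 26) = -(-26)*(-3) = -2*39 = -78)
(g - 1874)/(-472 + j(58, 7)) = (-78 - 1874)/(-472 + 1/58) = -1952/(-472 + 1/58) = -1952/(-27375/58) = -1952*(-58/27375) = 113216/27375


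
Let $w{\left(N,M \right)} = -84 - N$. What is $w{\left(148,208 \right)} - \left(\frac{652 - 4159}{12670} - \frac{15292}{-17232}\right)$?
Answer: $- \frac{906888341}{3898740} \approx -232.61$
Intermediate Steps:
$w{\left(148,208 \right)} - \left(\frac{652 - 4159}{12670} - \frac{15292}{-17232}\right) = \left(-84 - 148\right) - \left(\frac{652 - 4159}{12670} - \frac{15292}{-17232}\right) = \left(-84 - 148\right) - \left(\left(-3507\right) \frac{1}{12670} - - \frac{3823}{4308}\right) = -232 - \left(- \frac{501}{1810} + \frac{3823}{4308}\right) = -232 - \frac{2380661}{3898740} = - \frac{906888341}{3898740}$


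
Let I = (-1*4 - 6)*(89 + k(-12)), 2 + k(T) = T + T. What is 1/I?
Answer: -1/630 ≈ -0.0015873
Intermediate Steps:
k(T) = -2 + 2*T (k(T) = -2 + (T + T) = -2 + 2*T)
I = -630 (I = (-1*4 - 6)*(89 + (-2 + 2*(-12))) = (-4 - 6)*(89 + (-2 - 24)) = -10*(89 - 26) = -10*63 = -630)
1/I = 1/(-630) = -1/630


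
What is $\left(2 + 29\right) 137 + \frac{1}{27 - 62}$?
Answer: $\frac{148644}{35} \approx 4247.0$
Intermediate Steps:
$\left(2 + 29\right) 137 + \frac{1}{27 - 62} = 31 \cdot 137 + \frac{1}{-35} = 4247 - \frac{1}{35} = \frac{148644}{35}$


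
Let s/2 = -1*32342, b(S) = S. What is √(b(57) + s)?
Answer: I*√64627 ≈ 254.22*I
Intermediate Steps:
s = -64684 (s = 2*(-1*32342) = 2*(-32342) = -64684)
√(b(57) + s) = √(57 - 64684) = √(-64627) = I*√64627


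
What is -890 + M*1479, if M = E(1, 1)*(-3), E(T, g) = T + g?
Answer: -9764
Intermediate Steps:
M = -6 (M = (1 + 1)*(-3) = 2*(-3) = -6)
-890 + M*1479 = -890 - 6*1479 = -890 - 8874 = -9764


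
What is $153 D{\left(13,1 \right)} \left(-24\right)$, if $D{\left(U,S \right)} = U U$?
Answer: $-620568$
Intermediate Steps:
$D{\left(U,S \right)} = U^{2}$
$153 D{\left(13,1 \right)} \left(-24\right) = 153 \cdot 13^{2} \left(-24\right) = 153 \cdot 169 \left(-24\right) = 25857 \left(-24\right) = -620568$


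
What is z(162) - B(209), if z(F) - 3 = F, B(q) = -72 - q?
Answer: 446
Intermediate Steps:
z(F) = 3 + F
z(162) - B(209) = (3 + 162) - (-72 - 1*209) = 165 - (-72 - 209) = 165 - 1*(-281) = 165 + 281 = 446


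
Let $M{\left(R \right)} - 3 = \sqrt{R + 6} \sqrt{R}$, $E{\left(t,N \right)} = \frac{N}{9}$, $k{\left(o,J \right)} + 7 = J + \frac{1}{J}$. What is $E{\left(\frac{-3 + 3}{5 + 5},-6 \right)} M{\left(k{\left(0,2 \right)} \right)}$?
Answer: $-2 - i \sqrt{3} \approx -2.0 - 1.732 i$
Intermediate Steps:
$k{\left(o,J \right)} = -7 + J + \frac{1}{J}$ ($k{\left(o,J \right)} = -7 + \left(J + \frac{1}{J}\right) = -7 + J + \frac{1}{J}$)
$E{\left(t,N \right)} = \frac{N}{9}$ ($E{\left(t,N \right)} = N \frac{1}{9} = \frac{N}{9}$)
$M{\left(R \right)} = 3 + \sqrt{R} \sqrt{6 + R}$ ($M{\left(R \right)} = 3 + \sqrt{R + 6} \sqrt{R} = 3 + \sqrt{6 + R} \sqrt{R} = 3 + \sqrt{R} \sqrt{6 + R}$)
$E{\left(\frac{-3 + 3}{5 + 5},-6 \right)} M{\left(k{\left(0,2 \right)} \right)} = \frac{1}{9} \left(-6\right) \left(3 + \sqrt{-7 + 2 + \frac{1}{2}} \sqrt{6 + \left(-7 + 2 + \frac{1}{2}\right)}\right) = - \frac{2 \left(3 + \sqrt{-7 + 2 + \frac{1}{2}} \sqrt{6 + \left(-7 + 2 + \frac{1}{2}\right)}\right)}{3} = - \frac{2 \left(3 + \sqrt{- \frac{9}{2}} \sqrt{6 - \frac{9}{2}}\right)}{3} = - \frac{2 \left(3 + \frac{3 i \sqrt{2}}{2} \sqrt{\frac{3}{2}}\right)}{3} = - \frac{2 \left(3 + \frac{3 i \sqrt{2}}{2} \frac{\sqrt{6}}{2}\right)}{3} = - \frac{2 \left(3 + \frac{3 i \sqrt{3}}{2}\right)}{3} = -2 - i \sqrt{3}$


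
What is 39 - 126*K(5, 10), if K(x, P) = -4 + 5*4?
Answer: -1977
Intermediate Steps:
K(x, P) = 16 (K(x, P) = -4 + 20 = 16)
39 - 126*K(5, 10) = 39 - 126*16 = 39 - 2016 = -1977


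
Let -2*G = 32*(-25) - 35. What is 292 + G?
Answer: 1419/2 ≈ 709.50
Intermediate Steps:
G = 835/2 (G = -(32*(-25) - 35)/2 = -(-800 - 35)/2 = -1/2*(-835) = 835/2 ≈ 417.50)
292 + G = 292 + 835/2 = 1419/2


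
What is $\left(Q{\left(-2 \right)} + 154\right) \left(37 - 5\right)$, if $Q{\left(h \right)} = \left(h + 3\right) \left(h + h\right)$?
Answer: $4800$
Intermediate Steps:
$Q{\left(h \right)} = 2 h \left(3 + h\right)$ ($Q{\left(h \right)} = \left(3 + h\right) 2 h = 2 h \left(3 + h\right)$)
$\left(Q{\left(-2 \right)} + 154\right) \left(37 - 5\right) = \left(2 \left(-2\right) \left(3 - 2\right) + 154\right) \left(37 - 5\right) = \left(2 \left(-2\right) 1 + 154\right) \left(37 - 5\right) = \left(-4 + 154\right) 32 = 150 \cdot 32 = 4800$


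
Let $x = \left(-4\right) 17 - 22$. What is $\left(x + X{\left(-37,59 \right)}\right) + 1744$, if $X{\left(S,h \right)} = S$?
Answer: $1617$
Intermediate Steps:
$x = -90$ ($x = -68 - 22 = -90$)
$\left(x + X{\left(-37,59 \right)}\right) + 1744 = \left(-90 - 37\right) + 1744 = -127 + 1744 = 1617$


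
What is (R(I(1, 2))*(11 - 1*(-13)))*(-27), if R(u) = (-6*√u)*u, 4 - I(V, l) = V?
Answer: 11664*√3 ≈ 20203.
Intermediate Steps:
I(V, l) = 4 - V
R(u) = -6*u^(3/2)
(R(I(1, 2))*(11 - 1*(-13)))*(-27) = ((-6*(4 - 1*1)^(3/2))*(11 - 1*(-13)))*(-27) = ((-6*(4 - 1)^(3/2))*(11 + 13))*(-27) = (-18*√3*24)*(-27) = -432*√3*(-27) = 11664*√3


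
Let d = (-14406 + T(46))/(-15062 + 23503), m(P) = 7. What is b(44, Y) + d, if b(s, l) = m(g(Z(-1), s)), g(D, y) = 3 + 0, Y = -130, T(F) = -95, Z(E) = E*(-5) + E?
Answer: 44586/8441 ≈ 5.2821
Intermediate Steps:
Z(E) = -4*E (Z(E) = -5*E + E = -4*E)
g(D, y) = 3
b(s, l) = 7
d = -14501/8441 (d = (-14406 - 95)/(-15062 + 23503) = -14501/8441 ≈ -1.7179)
b(44, Y) + d = 7 - 14501/8441 = 44586/8441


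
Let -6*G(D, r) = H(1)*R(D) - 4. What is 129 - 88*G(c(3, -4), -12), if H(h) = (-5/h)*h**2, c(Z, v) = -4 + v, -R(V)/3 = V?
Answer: -5069/3 ≈ -1689.7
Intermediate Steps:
R(V) = -3*V
H(h) = -5*h
G(D, r) = 2/3 - 5*D/2 (G(D, r) = -((-5*1)*(-3*D) - 4)/6 = -(-(-15)*D - 4)/6 = -(15*D - 4)/6 = -(-4 + 15*D)/6 = 2/3 - 5*D/2)
129 - 88*G(c(3, -4), -12) = 129 - 88*(2/3 - 5*(-4 - 4)/2) = 129 - 88*(2/3 - 5/2*(-8)) = 129 - 88*(2/3 + 20) = 129 - 88*62/3 = 129 - 5456/3 = -5069/3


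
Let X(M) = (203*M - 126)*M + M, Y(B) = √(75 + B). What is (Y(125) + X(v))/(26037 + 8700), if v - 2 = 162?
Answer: 5439388/34737 + 10*√2/34737 ≈ 156.59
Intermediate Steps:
v = 164 (v = 2 + 162 = 164)
X(M) = M + M*(-126 + 203*M) (X(M) = (-126 + 203*M)*M + M = M*(-126 + 203*M) + M = M + M*(-126 + 203*M))
(Y(125) + X(v))/(26037 + 8700) = (√(75 + 125) + 164*(-125 + 203*164))/(26037 + 8700) = (√200 + 164*(-125 + 33292))/34737 = (10*√2 + 164*33167)*(1/34737) = (10*√2 + 5439388)*(1/34737) = (5439388 + 10*√2)*(1/34737) = 5439388/34737 + 10*√2/34737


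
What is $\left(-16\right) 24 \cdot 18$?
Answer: $-6912$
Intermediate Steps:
$\left(-16\right) 24 \cdot 18 = \left(-384\right) 18 = -6912$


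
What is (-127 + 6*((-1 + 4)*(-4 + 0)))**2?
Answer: 39601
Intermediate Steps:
(-127 + 6*((-1 + 4)*(-4 + 0)))**2 = (-127 + 6*(3*(-4)))**2 = (-127 + 6*(-12))**2 = (-127 - 72)**2 = (-199)**2 = 39601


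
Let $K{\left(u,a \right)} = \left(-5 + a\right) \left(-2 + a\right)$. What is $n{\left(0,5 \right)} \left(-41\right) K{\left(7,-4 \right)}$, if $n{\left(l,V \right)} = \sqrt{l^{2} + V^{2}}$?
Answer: $-11070$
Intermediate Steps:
$n{\left(l,V \right)} = \sqrt{V^{2} + l^{2}}$
$n{\left(0,5 \right)} \left(-41\right) K{\left(7,-4 \right)} = \sqrt{5^{2} + 0^{2}} \left(-41\right) \left(10 + \left(-4\right)^{2} - -28\right) = \sqrt{25 + 0} \left(-41\right) \left(10 + 16 + 28\right) = \sqrt{25} \left(-41\right) 54 = 5 \left(-41\right) 54 = \left(-205\right) 54 = -11070$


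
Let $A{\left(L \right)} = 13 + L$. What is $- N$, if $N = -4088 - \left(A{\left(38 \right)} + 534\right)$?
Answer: $4673$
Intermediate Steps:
$N = -4673$ ($N = -4088 - \left(\left(13 + 38\right) + 534\right) = -4088 - \left(51 + 534\right) = -4088 - 585 = -4673$)
$- N = \left(-1\right) \left(-4673\right) = 4673$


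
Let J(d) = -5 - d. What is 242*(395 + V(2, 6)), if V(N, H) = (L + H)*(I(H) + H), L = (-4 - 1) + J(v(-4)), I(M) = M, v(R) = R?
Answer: 95590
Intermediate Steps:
L = -6 (L = (-4 - 1) + (-5 - 1*(-4)) = -5 + (-5 + 4) = -5 - 1 = -6)
V(N, H) = 2*H*(-6 + H) (V(N, H) = (-6 + H)*(H + H) = (-6 + H)*(2*H) = 2*H*(-6 + H))
242*(395 + V(2, 6)) = 242*(395 + 2*6*(-6 + 6)) = 242*(395 + 2*6*0) = 242*(395 + 0) = 242*395 = 95590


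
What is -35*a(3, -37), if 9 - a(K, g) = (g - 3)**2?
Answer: 55685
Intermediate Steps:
a(K, g) = 9 - (-3 + g)**2 (a(K, g) = 9 - (g - 3)**2 = 9 - (-3 + g)**2)
-35*a(3, -37) = -(-1295)*(6 - 1*(-37)) = -(-1295)*(6 + 37) = -(-1295)*43 = -35*(-1591) = 55685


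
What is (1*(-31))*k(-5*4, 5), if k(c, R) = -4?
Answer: 124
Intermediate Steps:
(1*(-31))*k(-5*4, 5) = (1*(-31))*(-4) = -31*(-4) = 124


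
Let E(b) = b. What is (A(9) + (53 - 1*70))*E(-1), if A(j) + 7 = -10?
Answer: 34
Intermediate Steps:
A(j) = -17 (A(j) = -7 - 10 = -17)
(A(9) + (53 - 1*70))*E(-1) = (-17 + (53 - 1*70))*(-1) = (-17 + (53 - 70))*(-1) = (-17 - 17)*(-1) = -34*(-1) = 34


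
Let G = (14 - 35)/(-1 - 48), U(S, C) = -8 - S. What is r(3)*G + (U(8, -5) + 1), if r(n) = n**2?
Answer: -78/7 ≈ -11.143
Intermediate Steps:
G = 3/7 (G = -21/(-49) = -21*(-1/49) = 3/7 ≈ 0.42857)
r(3)*G + (U(8, -5) + 1) = 3**2*(3/7) + ((-8 - 1*8) + 1) = 9*(3/7) + ((-8 - 8) + 1) = 27/7 + (-16 + 1) = 27/7 - 15 = -78/7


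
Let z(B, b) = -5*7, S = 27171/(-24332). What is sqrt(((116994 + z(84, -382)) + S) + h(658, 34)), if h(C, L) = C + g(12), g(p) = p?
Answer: sqrt(17410286039531)/12166 ≈ 342.97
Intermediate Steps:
S = -27171/24332 (S = 27171*(-1/24332) = -27171/24332 ≈ -1.1167)
z(B, b) = -35
h(C, L) = 12 + C (h(C, L) = C + 12 = 12 + C)
sqrt(((116994 + z(84, -382)) + S) + h(658, 34)) = sqrt(((116994 - 35) - 27171/24332) + (12 + 658)) = sqrt((116959 - 27171/24332) + 670) = sqrt(2845819217/24332 + 670) = sqrt(2862121657/24332) = sqrt(17410286039531)/12166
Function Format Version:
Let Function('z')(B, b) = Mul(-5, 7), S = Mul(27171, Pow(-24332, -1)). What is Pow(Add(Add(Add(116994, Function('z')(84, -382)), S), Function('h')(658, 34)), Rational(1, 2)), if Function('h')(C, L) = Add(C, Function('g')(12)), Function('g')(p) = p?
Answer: Mul(Rational(1, 12166), Pow(17410286039531, Rational(1, 2))) ≈ 342.97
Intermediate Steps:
S = Rational(-27171, 24332) (S = Mul(27171, Rational(-1, 24332)) = Rational(-27171, 24332) ≈ -1.1167)
Function('z')(B, b) = -35
Function('h')(C, L) = Add(12, C) (Function('h')(C, L) = Add(C, 12) = Add(12, C))
Pow(Add(Add(Add(116994, Function('z')(84, -382)), S), Function('h')(658, 34)), Rational(1, 2)) = Pow(Add(Add(Add(116994, -35), Rational(-27171, 24332)), Add(12, 658)), Rational(1, 2)) = Pow(Add(Add(116959, Rational(-27171, 24332)), 670), Rational(1, 2)) = Pow(Add(Rational(2845819217, 24332), 670), Rational(1, 2)) = Pow(Rational(2862121657, 24332), Rational(1, 2)) = Mul(Rational(1, 12166), Pow(17410286039531, Rational(1, 2)))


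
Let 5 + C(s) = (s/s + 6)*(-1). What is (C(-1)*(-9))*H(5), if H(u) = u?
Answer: 540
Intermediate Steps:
C(s) = -12 (C(s) = -5 + (s/s + 6)*(-1) = -5 + (1 + 6)*(-1) = -5 + 7*(-1) = -5 - 7 = -12)
(C(-1)*(-9))*H(5) = -12*(-9)*5 = 108*5 = 540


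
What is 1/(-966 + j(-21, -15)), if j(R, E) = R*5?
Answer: -1/1071 ≈ -0.00093371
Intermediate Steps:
j(R, E) = 5*R
1/(-966 + j(-21, -15)) = 1/(-966 + 5*(-21)) = 1/(-966 - 105) = 1/(-1071) = -1/1071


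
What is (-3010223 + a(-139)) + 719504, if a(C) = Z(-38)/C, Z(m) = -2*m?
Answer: -318410017/139 ≈ -2.2907e+6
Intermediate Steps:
a(C) = 76/C (a(C) = (-2*(-38))/C = 76/C)
(-3010223 + a(-139)) + 719504 = (-3010223 + 76/(-139)) + 719504 = (-3010223 + 76*(-1/139)) + 719504 = (-3010223 - 76/139) + 719504 = -418421073/139 + 719504 = -318410017/139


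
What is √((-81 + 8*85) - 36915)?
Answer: 2*I*√9079 ≈ 190.57*I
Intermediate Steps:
√((-81 + 8*85) - 36915) = √((-81 + 680) - 36915) = √(599 - 36915) = √(-36316) = 2*I*√9079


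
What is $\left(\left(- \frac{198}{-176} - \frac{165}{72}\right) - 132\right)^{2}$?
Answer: $\frac{638401}{36} \approx 17733.0$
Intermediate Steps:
$\left(\left(- \frac{198}{-176} - \frac{165}{72}\right) - 132\right)^{2} = \left(\left(\left(-198\right) \left(- \frac{1}{176}\right) - \frac{55}{24}\right) - 132\right)^{2} = \left(\left(\frac{9}{8} - \frac{55}{24}\right) - 132\right)^{2} = \left(- \frac{7}{6} - 132\right)^{2} = \left(- \frac{799}{6}\right)^{2} = \frac{638401}{36}$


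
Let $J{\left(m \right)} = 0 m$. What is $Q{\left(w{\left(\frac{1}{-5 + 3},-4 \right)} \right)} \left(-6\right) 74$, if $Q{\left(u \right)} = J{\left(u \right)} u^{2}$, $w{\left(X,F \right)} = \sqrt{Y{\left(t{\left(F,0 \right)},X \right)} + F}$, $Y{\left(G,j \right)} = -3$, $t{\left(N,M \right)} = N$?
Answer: $0$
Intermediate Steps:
$J{\left(m \right)} = 0$
$w{\left(X,F \right)} = \sqrt{-3 + F}$
$Q{\left(u \right)} = 0$ ($Q{\left(u \right)} = 0 u^{2} = 0$)
$Q{\left(w{\left(\frac{1}{-5 + 3},-4 \right)} \right)} \left(-6\right) 74 = 0 \left(-6\right) 74 = 0 \cdot 74 = 0$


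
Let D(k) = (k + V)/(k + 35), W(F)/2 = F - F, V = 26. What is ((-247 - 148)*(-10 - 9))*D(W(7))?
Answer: 39026/7 ≈ 5575.1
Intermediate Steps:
W(F) = 0 (W(F) = 2*(F - F) = 2*0 = 0)
D(k) = (26 + k)/(35 + k) (D(k) = (k + 26)/(k + 35) = (26 + k)/(35 + k))
((-247 - 148)*(-10 - 9))*D(W(7)) = ((-247 - 148)*(-10 - 9))*((26 + 0)/(35 + 0)) = (-395*(-19))*(26/35) = 7505*((1/35)*26) = 7505*(26/35) = 39026/7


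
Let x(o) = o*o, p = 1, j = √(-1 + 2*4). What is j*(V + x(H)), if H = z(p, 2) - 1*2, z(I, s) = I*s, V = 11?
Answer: 11*√7 ≈ 29.103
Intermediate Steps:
j = √7 (j = √(-1 + 8) = √7 ≈ 2.6458)
H = 0 (H = 1*2 - 1*2 = 2 - 2 = 0)
x(o) = o²
j*(V + x(H)) = √7*(11 + 0²) = √7*(11 + 0) = √7*11 = 11*√7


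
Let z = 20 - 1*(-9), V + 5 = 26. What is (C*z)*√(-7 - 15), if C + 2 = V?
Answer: 551*I*√22 ≈ 2584.4*I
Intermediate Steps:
V = 21 (V = -5 + 26 = 21)
z = 29 (z = 20 + 9 = 29)
C = 19 (C = -2 + 21 = 19)
(C*z)*√(-7 - 15) = (19*29)*√(-7 - 15) = 551*√(-22) = 551*(I*√22) = 551*I*√22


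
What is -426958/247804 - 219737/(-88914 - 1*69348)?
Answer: -1639939931/4902244581 ≈ -0.33453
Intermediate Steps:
-426958/247804 - 219737/(-88914 - 1*69348) = -426958*1/247804 - 219737/(-88914 - 69348) = -213479/123902 - 219737/(-158262) = -213479/123902 - 219737*(-1/158262) = -213479/123902 + 219737/158262 = -1639939931/4902244581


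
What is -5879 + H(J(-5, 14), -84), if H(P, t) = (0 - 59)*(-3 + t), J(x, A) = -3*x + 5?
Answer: -746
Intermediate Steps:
J(x, A) = 5 - 3*x
H(P, t) = 177 - 59*t (H(P, t) = -59*(-3 + t) = 177 - 59*t)
-5879 + H(J(-5, 14), -84) = -5879 + (177 - 59*(-84)) = -5879 + (177 + 4956) = -5879 + 5133 = -746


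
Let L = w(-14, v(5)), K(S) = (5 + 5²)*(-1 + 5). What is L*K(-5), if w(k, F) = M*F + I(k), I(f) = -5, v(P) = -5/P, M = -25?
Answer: 2400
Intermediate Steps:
K(S) = 120 (K(S) = (5 + 25)*4 = 30*4 = 120)
w(k, F) = -5 - 25*F (w(k, F) = -25*F - 5 = -5 - 25*F)
L = 20 (L = -5 - (-125)/5 = -5 - 25*(-1) = -5 + 25 = 20)
L*K(-5) = 20*120 = 2400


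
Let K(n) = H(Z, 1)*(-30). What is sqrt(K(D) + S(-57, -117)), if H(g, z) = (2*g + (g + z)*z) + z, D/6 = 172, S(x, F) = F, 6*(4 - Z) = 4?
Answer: 3*I*sqrt(53) ≈ 21.84*I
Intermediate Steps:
Z = 10/3 (Z = 4 - 1/6*4 = 4 - 2/3 = 10/3 ≈ 3.3333)
D = 1032 (D = 6*172 = 1032)
H(g, z) = z + 2*g + z*(g + z) (H(g, z) = (2*g + z*(g + z)) + z = z + 2*g + z*(g + z))
K(n) = -360 (K(n) = (1 + 1**2 + 2*(10/3) + (10/3)*1)*(-30) = (1 + 1 + 20/3 + 10/3)*(-30) = 12*(-30) = -360)
sqrt(K(D) + S(-57, -117)) = sqrt(-360 - 117) = sqrt(-477) = 3*I*sqrt(53)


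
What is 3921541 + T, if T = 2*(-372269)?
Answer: 3177003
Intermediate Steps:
T = -744538
3921541 + T = 3921541 - 744538 = 3177003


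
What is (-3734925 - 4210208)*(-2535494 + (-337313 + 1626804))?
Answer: 9899659553399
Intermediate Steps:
(-3734925 - 4210208)*(-2535494 + (-337313 + 1626804)) = -7945133*(-2535494 + 1289491) = -7945133*(-1246003) = 9899659553399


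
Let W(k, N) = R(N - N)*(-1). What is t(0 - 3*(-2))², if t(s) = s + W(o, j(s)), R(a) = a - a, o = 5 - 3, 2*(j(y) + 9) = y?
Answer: 36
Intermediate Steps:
j(y) = -9 + y/2
o = 2
R(a) = 0
W(k, N) = 0 (W(k, N) = 0*(-1) = 0)
t(s) = s (t(s) = s + 0 = s)
t(0 - 3*(-2))² = (0 - 3*(-2))² = (0 + 6)² = 6² = 36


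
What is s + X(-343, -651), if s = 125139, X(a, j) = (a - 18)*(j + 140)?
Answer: 309610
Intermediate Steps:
X(a, j) = (-18 + a)*(140 + j)
s + X(-343, -651) = 125139 + (-2520 - 18*(-651) + 140*(-343) - 343*(-651)) = 125139 + (-2520 + 11718 - 48020 + 223293) = 125139 + 184471 = 309610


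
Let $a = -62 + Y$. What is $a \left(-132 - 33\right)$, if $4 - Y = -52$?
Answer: $990$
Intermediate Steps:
$Y = 56$ ($Y = 4 - -52 = 4 + 52 = 56$)
$a = -6$ ($a = -62 + 56 = -6$)
$a \left(-132 - 33\right) = - 6 \left(-132 - 33\right) = \left(-6\right) \left(-165\right) = 990$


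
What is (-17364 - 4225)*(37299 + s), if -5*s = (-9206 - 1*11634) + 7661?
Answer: -4310761986/5 ≈ -8.6215e+8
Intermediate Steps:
s = 13179/5 (s = -((-9206 - 1*11634) + 7661)/5 = -((-9206 - 11634) + 7661)/5 = -(-20840 + 7661)/5 = -⅕*(-13179) = 13179/5 ≈ 2635.8)
(-17364 - 4225)*(37299 + s) = (-17364 - 4225)*(37299 + 13179/5) = -21589*199674/5 = -4310761986/5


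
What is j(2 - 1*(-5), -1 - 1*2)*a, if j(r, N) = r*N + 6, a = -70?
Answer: 1050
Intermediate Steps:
j(r, N) = 6 + N*r (j(r, N) = N*r + 6 = 6 + N*r)
j(2 - 1*(-5), -1 - 1*2)*a = (6 + (-1 - 1*2)*(2 - 1*(-5)))*(-70) = (6 + (-1 - 2)*(2 + 5))*(-70) = (6 - 3*7)*(-70) = (6 - 21)*(-70) = -15*(-70) = 1050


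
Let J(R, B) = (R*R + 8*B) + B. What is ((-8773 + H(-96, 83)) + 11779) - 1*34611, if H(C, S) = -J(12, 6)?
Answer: -31803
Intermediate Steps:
J(R, B) = R**2 + 9*B (J(R, B) = (R**2 + 8*B) + B = R**2 + 9*B)
H(C, S) = -198 (H(C, S) = -(12**2 + 9*6) = -(144 + 54) = -1*198 = -198)
((-8773 + H(-96, 83)) + 11779) - 1*34611 = ((-8773 - 198) + 11779) - 1*34611 = (-8971 + 11779) - 34611 = 2808 - 34611 = -31803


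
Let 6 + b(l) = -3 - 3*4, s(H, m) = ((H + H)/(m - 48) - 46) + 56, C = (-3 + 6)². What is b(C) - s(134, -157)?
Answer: -6087/205 ≈ -29.693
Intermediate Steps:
C = 9 (C = 3² = 9)
s(H, m) = 10 + 2*H/(-48 + m) (s(H, m) = ((2*H)/(-48 + m) - 46) + 56 = (2*H/(-48 + m) - 46) + 56 = (-46 + 2*H/(-48 + m)) + 56 = 10 + 2*H/(-48 + m))
b(l) = -21 (b(l) = -6 + (-3 - 3*4) = -6 + (-3 - 12) = -6 - 15 = -21)
b(C) - s(134, -157) = -21 - 2*(-240 + 134 + 5*(-157))/(-48 - 157) = -21 - 2*(-240 + 134 - 785)/(-205) = -21 - 2*(-1)*(-891)/205 = -21 - 1*1782/205 = -21 - 1782/205 = -6087/205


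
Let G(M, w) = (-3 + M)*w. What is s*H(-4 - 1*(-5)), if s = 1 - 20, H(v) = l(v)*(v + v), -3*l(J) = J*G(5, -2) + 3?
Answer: -38/3 ≈ -12.667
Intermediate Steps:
G(M, w) = w*(-3 + M)
l(J) = -1 + 4*J/3 (l(J) = -(J*(-2*(-3 + 5)) + 3)/3 = -(J*(-2*2) + 3)/3 = -(J*(-4) + 3)/3 = -(-4*J + 3)/3 = -(3 - 4*J)/3 = -1 + 4*J/3)
H(v) = 2*v*(-1 + 4*v/3) (H(v) = (-1 + 4*v/3)*(v + v) = (-1 + 4*v/3)*(2*v) = 2*v*(-1 + 4*v/3))
s = -19
s*H(-4 - 1*(-5)) = -38*(-4 - 1*(-5))*(-3 + 4*(-4 - 1*(-5)))/3 = -38*(-4 + 5)*(-3 + 4*(-4 + 5))/3 = -38*(-3 + 4*1)/3 = -38*(-3 + 4)/3 = -38/3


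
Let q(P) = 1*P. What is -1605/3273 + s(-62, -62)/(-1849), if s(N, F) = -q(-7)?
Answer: -996852/2017259 ≈ -0.49416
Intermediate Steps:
q(P) = P
s(N, F) = 7 (s(N, F) = -1*(-7) = 7)
-1605/3273 + s(-62, -62)/(-1849) = -1605/3273 + 7/(-1849) = -1605*1/3273 + 7*(-1/1849) = -535/1091 - 7/1849 = -996852/2017259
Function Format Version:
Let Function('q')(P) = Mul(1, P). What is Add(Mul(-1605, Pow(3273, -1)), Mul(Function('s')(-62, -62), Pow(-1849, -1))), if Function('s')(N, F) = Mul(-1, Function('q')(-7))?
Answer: Rational(-996852, 2017259) ≈ -0.49416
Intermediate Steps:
Function('q')(P) = P
Function('s')(N, F) = 7 (Function('s')(N, F) = Mul(-1, -7) = 7)
Add(Mul(-1605, Pow(3273, -1)), Mul(Function('s')(-62, -62), Pow(-1849, -1))) = Add(Mul(-1605, Pow(3273, -1)), Mul(7, Pow(-1849, -1))) = Add(Mul(-1605, Rational(1, 3273)), Mul(7, Rational(-1, 1849))) = Add(Rational(-535, 1091), Rational(-7, 1849)) = Rational(-996852, 2017259)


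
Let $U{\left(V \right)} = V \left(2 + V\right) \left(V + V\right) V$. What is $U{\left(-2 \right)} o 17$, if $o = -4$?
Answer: $0$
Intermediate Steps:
$U{\left(V \right)} = 2 V^{3} \left(2 + V\right)$ ($U{\left(V \right)} = V \left(2 + V\right) 2 V V = V 2 V \left(2 + V\right) V = 2 V^{2} \left(2 + V\right) V = 2 V^{3} \left(2 + V\right)$)
$U{\left(-2 \right)} o 17 = 2 \left(-2\right)^{3} \left(2 - 2\right) \left(-4\right) 17 = 2 \left(-8\right) 0 \left(-4\right) 17 = 0 \left(-4\right) 17 = 0 \cdot 17 = 0$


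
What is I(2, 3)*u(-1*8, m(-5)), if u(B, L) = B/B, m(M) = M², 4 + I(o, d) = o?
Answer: -2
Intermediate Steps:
I(o, d) = -4 + o
u(B, L) = 1
I(2, 3)*u(-1*8, m(-5)) = (-4 + 2)*1 = -2*1 = -2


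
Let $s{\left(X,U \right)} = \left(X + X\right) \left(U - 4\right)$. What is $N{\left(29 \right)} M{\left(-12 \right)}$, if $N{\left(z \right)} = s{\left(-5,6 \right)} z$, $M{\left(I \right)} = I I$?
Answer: $-83520$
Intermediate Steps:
$s{\left(X,U \right)} = 2 X \left(-4 + U\right)$
$M{\left(I \right)} = I^{2}$
$N{\left(z \right)} = - 20 z$ ($N{\left(z \right)} = 2 \left(-5\right) \left(-4 + 6\right) z = 2 \left(-5\right) 2 z = - 20 z$)
$N{\left(29 \right)} M{\left(-12 \right)} = \left(-20\right) 29 \left(-12\right)^{2} = \left(-580\right) 144 = -83520$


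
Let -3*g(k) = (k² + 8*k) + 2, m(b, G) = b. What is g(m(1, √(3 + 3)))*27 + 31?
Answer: -68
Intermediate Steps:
g(k) = -⅔ - 8*k/3 - k²/3 (g(k) = -((k² + 8*k) + 2)/3 = -(2 + k² + 8*k)/3 = -⅔ - 8*k/3 - k²/3)
g(m(1, √(3 + 3)))*27 + 31 = (-⅔ - 8/3*1 - ⅓*1²)*27 + 31 = (-⅔ - 8/3 - ⅓*1)*27 + 31 = (-⅔ - 8/3 - ⅓)*27 + 31 = -11/3*27 + 31 = -99 + 31 = -68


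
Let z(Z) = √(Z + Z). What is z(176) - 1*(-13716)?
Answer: 13716 + 4*√22 ≈ 13735.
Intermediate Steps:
z(Z) = √2*√Z (z(Z) = √(2*Z) = √2*√Z)
z(176) - 1*(-13716) = √2*√176 - 1*(-13716) = √2*(4*√11) + 13716 = 4*√22 + 13716 = 13716 + 4*√22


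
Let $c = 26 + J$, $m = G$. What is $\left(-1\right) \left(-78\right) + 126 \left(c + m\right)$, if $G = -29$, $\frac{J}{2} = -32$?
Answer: $-8364$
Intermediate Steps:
$J = -64$ ($J = 2 \left(-32\right) = -64$)
$m = -29$
$c = -38$ ($c = 26 - 64 = -38$)
$\left(-1\right) \left(-78\right) + 126 \left(c + m\right) = \left(-1\right) \left(-78\right) + 126 \left(-38 - 29\right) = 78 + 126 \left(-67\right) = 78 - 8442 = -8364$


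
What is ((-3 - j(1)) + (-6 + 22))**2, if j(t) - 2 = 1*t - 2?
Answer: 144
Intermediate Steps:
j(t) = t (j(t) = 2 + (1*t - 2) = 2 + (t - 2) = 2 + (-2 + t) = t)
((-3 - j(1)) + (-6 + 22))**2 = ((-3 - 1*1) + (-6 + 22))**2 = ((-3 - 1) + 16)**2 = (-4 + 16)**2 = 12**2 = 144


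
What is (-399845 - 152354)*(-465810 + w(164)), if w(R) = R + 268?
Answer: 256981266222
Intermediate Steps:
w(R) = 268 + R
(-399845 - 152354)*(-465810 + w(164)) = (-399845 - 152354)*(-465810 + (268 + 164)) = -552199*(-465810 + 432) = -552199*(-465378) = 256981266222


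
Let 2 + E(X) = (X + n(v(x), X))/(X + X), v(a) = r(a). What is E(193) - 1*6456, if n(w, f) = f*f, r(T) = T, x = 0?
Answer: -6361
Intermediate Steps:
v(a) = a
n(w, f) = f²
E(X) = -2 + (X + X²)/(2*X) (E(X) = -2 + (X + X²)/(X + X) = -2 + (X + X²)/((2*X)) = -2 + (X + X²)*(1/(2*X)) = -2 + (X + X²)/(2*X))
E(193) - 1*6456 = (-3/2 + (½)*193) - 1*6456 = (-3/2 + 193/2) - 6456 = 95 - 6456 = -6361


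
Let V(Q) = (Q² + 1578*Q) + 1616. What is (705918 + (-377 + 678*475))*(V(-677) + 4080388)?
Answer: 3567823696957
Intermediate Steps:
V(Q) = 1616 + Q² + 1578*Q
(705918 + (-377 + 678*475))*(V(-677) + 4080388) = (705918 + (-377 + 678*475))*((1616 + (-677)² + 1578*(-677)) + 4080388) = (705918 + (-377 + 322050))*((1616 + 458329 - 1068306) + 4080388) = (705918 + 321673)*(-608361 + 4080388) = 1027591*3472027 = 3567823696957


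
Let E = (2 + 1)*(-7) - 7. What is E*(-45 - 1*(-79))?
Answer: -952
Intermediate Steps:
E = -28 (E = 3*(-7) - 7 = -21 - 7 = -28)
E*(-45 - 1*(-79)) = -28*(-45 - 1*(-79)) = -28*(-45 + 79) = -28*34 = -952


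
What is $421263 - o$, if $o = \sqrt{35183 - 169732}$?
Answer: $421263 - i \sqrt{134549} \approx 4.2126 \cdot 10^{5} - 366.81 i$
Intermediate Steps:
$o = i \sqrt{134549}$ ($o = \sqrt{-134549} = i \sqrt{134549} \approx 366.81 i$)
$421263 - o = 421263 - i \sqrt{134549}$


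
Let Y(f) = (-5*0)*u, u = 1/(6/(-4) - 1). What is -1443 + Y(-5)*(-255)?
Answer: -1443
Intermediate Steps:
u = -⅖ (u = 1/(6*(-¼) - 1) = 1/(-3/2 - 1) = 1/(-5/2) = -⅖ ≈ -0.40000)
Y(f) = 0 (Y(f) = -5*0*(-⅖) = 0*(-⅖) = 0)
-1443 + Y(-5)*(-255) = -1443 + 0*(-255) = -1443 + 0 = -1443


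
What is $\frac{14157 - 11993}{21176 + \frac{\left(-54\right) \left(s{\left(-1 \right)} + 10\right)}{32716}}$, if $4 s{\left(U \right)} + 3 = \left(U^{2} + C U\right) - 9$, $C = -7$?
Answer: $\frac{35398712}{346396765} \approx 0.10219$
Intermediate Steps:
$s{\left(U \right)} = -3 - \frac{7 U}{4} + \frac{U^{2}}{4}$ ($s{\left(U \right)} = - \frac{3}{4} + \frac{\left(U^{2} - 7 U\right) - 9}{4} = - \frac{3}{4} + \frac{-9 + U^{2} - 7 U}{4} = - \frac{3}{4} - \left(\frac{9}{4} - \frac{U^{2}}{4} + \frac{7 U}{4}\right) = -3 - \frac{7 U}{4} + \frac{U^{2}}{4}$)
$\frac{14157 - 11993}{21176 + \frac{\left(-54\right) \left(s{\left(-1 \right)} + 10\right)}{32716}} = \frac{14157 - 11993}{21176 + \frac{\left(-54\right) \left(\left(-3 - - \frac{7}{4} + \frac{\left(-1\right)^{2}}{4}\right) + 10\right)}{32716}} = \frac{2164}{21176 + - 54 \left(\left(-3 + \frac{7}{4} + \frac{1}{4} \cdot 1\right) + 10\right) \frac{1}{32716}} = \frac{2164}{21176 + - 54 \left(\left(-3 + \frac{7}{4} + \frac{1}{4}\right) + 10\right) \frac{1}{32716}} = \frac{2164}{21176 + - 54 \left(-1 + 10\right) \frac{1}{32716}} = \frac{2164}{21176 + \left(-54\right) 9 \cdot \frac{1}{32716}} = \frac{2164}{21176 - \frac{243}{16358}} = \frac{2164}{\frac{346396765}{16358}} = 2164 \cdot \frac{16358}{346396765} = \frac{35398712}{346396765}$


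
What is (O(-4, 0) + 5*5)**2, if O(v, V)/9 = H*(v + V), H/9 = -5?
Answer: 2706025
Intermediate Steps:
H = -45 (H = 9*(-5) = -45)
O(v, V) = -405*V - 405*v (O(v, V) = 9*(-45*(v + V)) = 9*(-45*(V + v)) = 9*(-45*V - 45*v) = -405*V - 405*v)
(O(-4, 0) + 5*5)**2 = ((-405*0 - 405*(-4)) + 5*5)**2 = ((0 + 1620) + 25)**2 = (1620 + 25)**2 = 1645**2 = 2706025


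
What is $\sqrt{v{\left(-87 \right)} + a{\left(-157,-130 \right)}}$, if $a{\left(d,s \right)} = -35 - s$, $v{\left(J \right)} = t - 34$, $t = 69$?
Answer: $\sqrt{130} \approx 11.402$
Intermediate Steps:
$v{\left(J \right)} = 35$ ($v{\left(J \right)} = 69 - 34 = 35$)
$\sqrt{v{\left(-87 \right)} + a{\left(-157,-130 \right)}} = \sqrt{35 - -95} = \sqrt{35 + \left(-35 + 130\right)} = \sqrt{35 + 95} = \sqrt{130}$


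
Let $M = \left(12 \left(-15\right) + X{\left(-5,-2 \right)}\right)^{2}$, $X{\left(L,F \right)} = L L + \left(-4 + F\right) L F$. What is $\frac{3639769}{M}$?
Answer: $\frac{3639769}{46225} \approx 78.74$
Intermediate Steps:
$X{\left(L,F \right)} = L^{2} + F L \left(-4 + F\right)$ ($X{\left(L,F \right)} = L^{2} + L \left(-4 + F\right) F = L^{2} + F L \left(-4 + F\right)$)
$M = 46225$ ($M = \left(12 \left(-15\right) - 5 \left(-5 + \left(-2\right)^{2} - -8\right)\right)^{2} = \left(-180 - 5 \left(-5 + 4 + 8\right)\right)^{2} = \left(-180 - 35\right)^{2} = \left(-215\right)^{2} = 46225$)
$\frac{3639769}{M} = \frac{3639769}{46225}$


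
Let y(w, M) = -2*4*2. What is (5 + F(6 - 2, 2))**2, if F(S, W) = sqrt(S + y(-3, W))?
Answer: 13 + 20*I*sqrt(3) ≈ 13.0 + 34.641*I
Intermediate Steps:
y(w, M) = -16 (y(w, M) = -8*2 = -16)
F(S, W) = sqrt(-16 + S) (F(S, W) = sqrt(S - 16) = sqrt(-16 + S))
(5 + F(6 - 2, 2))**2 = (5 + sqrt(-16 + (6 - 2)))**2 = (5 + sqrt(-16 + 4))**2 = (5 + sqrt(-12))**2 = (5 + 2*I*sqrt(3))**2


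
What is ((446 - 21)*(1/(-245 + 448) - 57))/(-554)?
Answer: 2458625/56231 ≈ 43.724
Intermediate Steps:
((446 - 21)*(1/(-245 + 448) - 57))/(-554) = (425*(1/203 - 57))*(-1/554) = (425*(-11570/203))*(-1/554) = -4917250/203*(-1/554) = 2458625/56231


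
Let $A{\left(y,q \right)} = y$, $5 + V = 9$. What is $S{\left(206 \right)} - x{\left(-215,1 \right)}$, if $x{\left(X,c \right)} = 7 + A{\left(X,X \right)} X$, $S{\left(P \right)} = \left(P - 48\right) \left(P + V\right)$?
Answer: $-13052$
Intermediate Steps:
$V = 4$ ($V = -5 + 9 = 4$)
$S{\left(P \right)} = \left(-48 + P\right) \left(4 + P\right)$ ($S{\left(P \right)} = \left(P - 48\right) \left(P + 4\right) = \left(-48 + P\right) \left(4 + P\right)$)
$x{\left(X,c \right)} = 7 + X^{2}$ ($x{\left(X,c \right)} = 7 + X X = 7 + X^{2}$)
$S{\left(206 \right)} - x{\left(-215,1 \right)} = \left(-192 + 206^{2} - 9064\right) - \left(7 + \left(-215\right)^{2}\right) = \left(-192 + 42436 - 9064\right) - \left(7 + 46225\right) = 33180 - 46232 = -13052$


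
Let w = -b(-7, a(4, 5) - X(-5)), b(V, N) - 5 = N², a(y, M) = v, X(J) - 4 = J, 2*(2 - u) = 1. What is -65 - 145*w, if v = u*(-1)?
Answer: 2785/4 ≈ 696.25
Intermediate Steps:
u = 3/2 (u = 2 - ½*1 = 2 - ½ = 3/2 ≈ 1.5000)
X(J) = 4 + J
v = -3/2 (v = (3/2)*(-1) = -3/2 ≈ -1.5000)
a(y, M) = -3/2
b(V, N) = 5 + N²
w = -21/4 (w = -(5 + (-3/2 - (4 - 5))²) = -(5 + (-3/2 - 1*(-1))²) = -(5 + (-3/2 + 1)²) = -(5 + (-½)²) = -(5 + ¼) = -1*21/4 = -21/4 ≈ -5.2500)
-65 - 145*w = -65 - 145*(-21/4) = -65 + 3045/4 = 2785/4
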